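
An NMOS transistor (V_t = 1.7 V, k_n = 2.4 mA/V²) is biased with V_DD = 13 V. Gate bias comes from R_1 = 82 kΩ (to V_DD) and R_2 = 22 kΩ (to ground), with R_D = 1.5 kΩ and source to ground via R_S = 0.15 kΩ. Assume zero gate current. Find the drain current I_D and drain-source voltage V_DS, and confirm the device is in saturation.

V_G = V_DD·R_2/(R_1+R_2) = 13×22/104 = 2.75 V.
Assume saturation: I_D = (k_n/2)(V_GS − V_t)² with V_GS = V_G − I_D·R_S = 2.75 − 0.15·I_D.
Substituting gives 0.027·I_D² − 1.38·I_D + 1.32 = 0, with roots I_D = 0.979 or 50.1 mA.
The root I_D = 50.1 mA gives V_GS = -4.76 V ≤ V_t, so take I_D = 0.979 mA.
Then V_GS = 2.6 V and V_DS = V_DD − I_D(R_D+R_S) = 13 − 0.979×1.65 = 11.4 V.
Saturation requires V_DS ≥ V_GS − V_t = 0.903 V; 11.4 ≥ 0.903 ✓.

I_D ≈ 0.98 mA, V_DS ≈ 11 V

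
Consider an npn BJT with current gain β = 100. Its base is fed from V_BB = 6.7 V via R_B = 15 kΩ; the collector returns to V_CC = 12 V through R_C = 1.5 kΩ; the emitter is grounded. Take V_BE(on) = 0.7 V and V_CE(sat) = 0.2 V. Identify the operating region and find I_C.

saturation; I_C ≈ 7.9 mA

Assume active: I_B = (6.7 − 0.7)/15 = 0.4 mA, giving I_C = β·I_B = 40 mA.
But then V_CE = 12 − 40×1.5 = -48 V < V_CE(sat) = 0.2 V — impossible in the active region.
So the transistor is saturated. With V_CE = 0.2 V, I_C = (V_CC − 0.2)/R_C = 11.8/1.5 = 7.87 mA.
Check: β·I_B = 40 mA > I_C = 7.87 mA, confirming saturation.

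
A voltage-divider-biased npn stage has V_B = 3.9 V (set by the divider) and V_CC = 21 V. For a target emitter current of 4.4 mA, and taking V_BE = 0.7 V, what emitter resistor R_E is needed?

V_E = V_B − V_BE = 3.9 − 0.7 = 3.2 V.
R_E = V_E / I_E = 3.2 / 4.4 = 0.727 kΩ.

R_E ≈ 0.73 kΩ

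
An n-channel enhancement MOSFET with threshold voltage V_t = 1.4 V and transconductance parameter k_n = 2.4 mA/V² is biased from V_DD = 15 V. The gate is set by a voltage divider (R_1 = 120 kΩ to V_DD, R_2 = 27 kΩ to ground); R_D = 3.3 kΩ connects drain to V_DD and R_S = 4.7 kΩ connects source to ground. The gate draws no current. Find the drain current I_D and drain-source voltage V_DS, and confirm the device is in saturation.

I_D ≈ 0.2 mA, V_DS ≈ 13 V

V_G = V_DD·R_2/(R_1+R_2) = 15×27/147 = 2.76 V.
Assume saturation: I_D = (k_n/2)(V_GS − V_t)² with V_GS = V_G − I_D·R_S = 2.76 − 4.7·I_D.
Substituting gives 26.5·I_D² − 16.3·I_D + 2.2 = 0, with roots I_D = 0.201 or 0.413 mA.
The root I_D = 0.413 mA gives V_GS = 0.813 V ≤ V_t, so take I_D = 0.201 mA.
Then V_GS = 1.81 V and V_DS = V_DD − I_D(R_D+R_S) = 15 − 0.201×8 = 13.4 V.
Saturation requires V_DS ≥ V_GS − V_t = 0.409 V; 13.4 ≥ 0.409 ✓.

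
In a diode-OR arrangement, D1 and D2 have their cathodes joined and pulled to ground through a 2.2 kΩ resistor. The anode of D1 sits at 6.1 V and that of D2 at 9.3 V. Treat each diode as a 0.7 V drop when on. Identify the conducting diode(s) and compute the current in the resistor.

Only D2 conducts; I_R ≈ 3.9 mA

Assume both conduct. Then node N would need to be at both 6.1−0.7 = 5.4 V and 9.3−0.7 = 8.6 V, which is impossible.
Assume only D2 conducts: V_N = 9.3 − 0.7 = 8.6 V, so I_R = 8.6/2.2 = 3.91 mA.
Check D1: its anode-to-cathode voltage is 6.1 − 8.6 = -2.5 V < 0.7 V, so it is off. The assumption is consistent.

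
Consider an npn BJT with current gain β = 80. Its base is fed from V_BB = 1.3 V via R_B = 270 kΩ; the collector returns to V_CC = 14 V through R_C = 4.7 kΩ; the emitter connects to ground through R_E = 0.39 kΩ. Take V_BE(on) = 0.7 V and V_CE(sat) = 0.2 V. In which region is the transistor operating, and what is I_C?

active; I_C ≈ 0.16 mA

Assume active. Base-emitter loop: I_B = (V_BB − V_BE)/(R_B + (β+1)R_E) = (1.3 − 0.7)/(270 + 81×0.39) = 0.00199 mA.
I_C = β·I_B = 80×0.00199 = 0.159 mA.
V_CE = V_CC − I_C·R_C − I_E·R_E = 14 − 0.159×4.7 − 0.161×0.39 = 13.2 V > V_CE(sat), so the active-region assumption holds.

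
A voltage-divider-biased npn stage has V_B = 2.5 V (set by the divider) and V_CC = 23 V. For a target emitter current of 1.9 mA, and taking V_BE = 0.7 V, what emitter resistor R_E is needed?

V_E = V_B − V_BE = 2.5 − 0.7 = 1.8 V.
R_E = V_E / I_E = 1.8 / 1.9 = 0.947 kΩ.

R_E ≈ 0.95 kΩ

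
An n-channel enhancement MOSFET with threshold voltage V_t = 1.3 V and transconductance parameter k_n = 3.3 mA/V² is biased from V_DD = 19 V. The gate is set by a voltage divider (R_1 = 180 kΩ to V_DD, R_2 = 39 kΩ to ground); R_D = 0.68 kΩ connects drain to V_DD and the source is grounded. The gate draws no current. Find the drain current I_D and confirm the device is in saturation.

V_G = V_DD·R_2/(R_1+R_2) = 19×39/219 = 3.38 V. With the source grounded, V_GS = V_G = 3.38 V.
Assume saturation: I_D = (k_n/2)(V_GS − V_t)² = (3.3/2)×(3.38 − 1.3)² = 1.65×2.08² = 7.16 mA.
V_DS = V_DD − I_D·R_D = 19 − 7.16×0.68 = 14.1 V.
Saturation requires V_DS ≥ V_GS − V_t = 2.08 V; 14.1 ≥ 2.08 ✓.

I_D ≈ 7.2 mA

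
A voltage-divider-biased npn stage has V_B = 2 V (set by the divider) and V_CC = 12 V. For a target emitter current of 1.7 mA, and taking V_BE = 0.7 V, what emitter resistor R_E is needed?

V_E = V_B − V_BE = 2 − 0.7 = 1.3 V.
R_E = V_E / I_E = 1.3 / 1.7 = 0.765 kΩ.

R_E ≈ 0.76 kΩ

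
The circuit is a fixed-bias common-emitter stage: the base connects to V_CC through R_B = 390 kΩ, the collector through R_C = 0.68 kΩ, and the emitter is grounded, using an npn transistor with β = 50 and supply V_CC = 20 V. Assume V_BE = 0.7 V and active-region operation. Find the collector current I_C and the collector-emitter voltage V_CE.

I_C ≈ 2.5 mA, V_CE ≈ 18 V

Base loop: V_CC = I_B·R_B + V_BE, so I_B = (20 − 0.7)/390 kΩ = 0.0495 mA.
In the active region I_C = β·I_B = 50 × 0.0495 = 2.47 mA.
Collector loop: V_CE = V_CC − I_C·R_C = 20 − 2.47×0.68 = 18.3 V.
Since V_CE = 18.3 V > V_CE(sat) ≈ 0.2 V, the transistor is in the active region as assumed.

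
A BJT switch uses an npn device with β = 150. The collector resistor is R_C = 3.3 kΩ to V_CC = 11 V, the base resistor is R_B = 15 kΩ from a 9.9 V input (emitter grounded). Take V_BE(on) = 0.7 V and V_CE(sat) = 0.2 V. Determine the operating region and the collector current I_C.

Assume active: I_B = (9.9 − 0.7)/15 = 0.613 mA, giving I_C = β·I_B = 92 mA.
But then V_CE = 11 − 92×3.3 = -293 V < V_CE(sat) = 0.2 V — impossible in the active region.
So the transistor is saturated. With V_CE = 0.2 V, I_C = (V_CC − 0.2)/R_C = 10.8/3.3 = 3.27 mA.
Check: β·I_B = 92 mA > I_C = 3.27 mA, confirming saturation.

saturation; I_C ≈ 3.3 mA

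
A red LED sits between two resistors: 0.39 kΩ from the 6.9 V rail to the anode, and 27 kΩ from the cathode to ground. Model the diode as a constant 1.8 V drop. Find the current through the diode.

The two resistors are in series with the diode, so KVL gives 6.9 = I·0.39 + 1.8 + I·27.
I = (6.9 − 1.8) / (0.39 + 27) kΩ = 5.1 / 27.4 = 0.186 mA.

I ≈ 0.19 mA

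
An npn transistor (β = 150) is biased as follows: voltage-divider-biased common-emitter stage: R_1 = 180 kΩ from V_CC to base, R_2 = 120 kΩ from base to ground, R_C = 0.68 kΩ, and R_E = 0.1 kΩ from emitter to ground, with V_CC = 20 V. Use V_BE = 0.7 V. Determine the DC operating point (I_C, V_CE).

I_C ≈ 13 mA, V_CE ≈ 10 V

Thevenize the base divider: V_Th = V_CC·R_2/(R_1+R_2) = 20×120/300 = 8 V, R_Th = R_1‖R_2 = 72 kΩ.
Base-emitter loop: V_Th = I_B·R_Th + V_BE + (β+1)I_B·R_E, so I_B = (8 − 0.7) / (72 + 151×0.1) = 0.0838 mA.
I_C = β·I_B = 150×0.0838 = 12.6 mA, and I_E = (β+1)I_B = 12.7 mA.
V_CE = V_CC − I_C·R_C − I_E·R_E = 20 − 12.6×0.68 − 12.7×0.1 = 10.2 V.
V_CE = 10.2 V > 0.2 V confirms active-region operation.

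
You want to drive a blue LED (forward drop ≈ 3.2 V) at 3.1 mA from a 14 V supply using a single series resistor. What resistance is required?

The resistor drops V_S − V_D = 14 − 3.2 = 10.8 V at 3.1 mA.
R = 10.8 V / 3.1 mA = 3.48 kΩ.

R ≈ 3.5 kΩ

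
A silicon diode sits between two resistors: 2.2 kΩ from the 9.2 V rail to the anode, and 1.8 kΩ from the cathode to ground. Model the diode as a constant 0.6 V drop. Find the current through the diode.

I ≈ 2.1 mA

The two resistors are in series with the diode, so KVL gives 9.2 = I·2.2 + 0.6 + I·1.8.
I = (9.2 − 0.6) / (2.2 + 1.8) kΩ = 8.6 / 4 = 2.15 mA.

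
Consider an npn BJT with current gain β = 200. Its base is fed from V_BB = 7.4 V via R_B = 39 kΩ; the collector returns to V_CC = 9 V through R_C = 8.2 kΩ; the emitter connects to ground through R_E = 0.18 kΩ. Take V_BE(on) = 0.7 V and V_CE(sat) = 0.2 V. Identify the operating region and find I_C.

saturation; I_C ≈ 1 mA

Assume active: I_B = (7.4 − 0.7)/(39 + 201×0.18) = 0.0891 mA, I_C = β·I_B = 17.8 mA.
Then V_CE = 9 − 17.8×8.2 − 17.9×0.18 = -140 V < 0.2 V — the active assumption fails.
Re-solve with V_CE = 0.2 V. KCL at the emitter: V_E/R_E = (V_BB−0.7−V_E)/R_B + (V_CC−0.2−V_E)/R_C, giving V_E = 0.218 V.
I_C = (V_CC − 0.2 − V_E)/R_C = (8.8 − 0.218)/8.2 = 1.05 mA.
Check: I_B = (6.7 − 0.218)/39 = 0.166 mA, and β·I_B = 33.2 mA > I_C, confirming saturation.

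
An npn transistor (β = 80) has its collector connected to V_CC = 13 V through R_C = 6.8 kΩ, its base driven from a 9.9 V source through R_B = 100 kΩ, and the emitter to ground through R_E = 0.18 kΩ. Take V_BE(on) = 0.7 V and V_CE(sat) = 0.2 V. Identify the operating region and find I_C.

saturation; I_C ≈ 1.8 mA

Assume active: I_B = (9.9 − 0.7)/(100 + 81×0.18) = 0.0803 mA, I_C = β·I_B = 6.42 mA.
Then V_CE = 13 − 6.42×6.8 − 6.5×0.18 = -31.9 V < 0.2 V — the active assumption fails.
Re-solve with V_CE = 0.2 V. KCL at the emitter: V_E/R_E = (V_BB−0.7−V_E)/R_B + (V_CC−0.2−V_E)/R_C, giving V_E = 0.346 V.
I_C = (V_CC − 0.2 − V_E)/R_C = (12.8 − 0.346)/6.8 = 1.83 mA.
Check: I_B = (9.2 − 0.346)/100 = 0.0885 mA, and β·I_B = 7.08 mA > I_C, confirming saturation.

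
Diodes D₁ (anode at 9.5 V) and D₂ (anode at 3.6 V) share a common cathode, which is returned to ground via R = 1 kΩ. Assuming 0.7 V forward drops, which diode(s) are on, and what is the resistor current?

Only D₁ conducts; I_R ≈ 8.8 mA

Assume both conduct. Then node N would need to be at both 9.5−0.7 = 8.8 V and 3.6−0.7 = 2.9 V, which is impossible.
Assume only D₁ conducts: V_N = 9.5 − 0.7 = 8.8 V, so I_R = 8.8/1 = 8.8 mA.
Check D₂: its anode-to-cathode voltage is 3.6 − 8.8 = -5.2 V < 0.7 V, so it is off. The assumption is consistent.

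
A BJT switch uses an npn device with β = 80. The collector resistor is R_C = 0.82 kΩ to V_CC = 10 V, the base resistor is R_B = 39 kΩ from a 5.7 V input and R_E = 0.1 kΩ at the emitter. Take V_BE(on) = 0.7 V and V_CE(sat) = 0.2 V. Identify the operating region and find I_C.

Assume active. Base-emitter loop: I_B = (V_BB − V_BE)/(R_B + (β+1)R_E) = (5.7 − 0.7)/(39 + 81×0.1) = 0.106 mA.
I_C = β·I_B = 80×0.106 = 8.49 mA.
V_CE = V_CC − I_C·R_C − I_E·R_E = 10 − 8.49×0.82 − 8.6×0.1 = 2.18 V > V_CE(sat), so the active-region assumption holds.

active; I_C ≈ 8.5 mA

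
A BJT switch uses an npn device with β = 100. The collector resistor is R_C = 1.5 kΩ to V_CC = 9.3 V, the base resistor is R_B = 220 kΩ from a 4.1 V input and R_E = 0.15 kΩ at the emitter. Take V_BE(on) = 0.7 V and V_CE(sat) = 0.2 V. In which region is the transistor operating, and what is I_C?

Assume active. Base-emitter loop: I_B = (V_BB − V_BE)/(R_B + (β+1)R_E) = (4.1 − 0.7)/(220 + 101×0.15) = 0.0145 mA.
I_C = β·I_B = 100×0.0145 = 1.45 mA.
V_CE = V_CC − I_C·R_C − I_E·R_E = 9.3 − 1.45×1.5 − 1.46×0.15 = 6.91 V > V_CE(sat), so the active-region assumption holds.

active; I_C ≈ 1.4 mA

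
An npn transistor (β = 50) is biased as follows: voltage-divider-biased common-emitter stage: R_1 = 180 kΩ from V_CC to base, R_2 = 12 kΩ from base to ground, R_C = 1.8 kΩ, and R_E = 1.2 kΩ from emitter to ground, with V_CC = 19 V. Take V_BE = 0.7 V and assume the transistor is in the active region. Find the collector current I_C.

I_C ≈ 0.34 mA

Thevenize the base divider: V_Th = V_CC·R_2/(R_1+R_2) = 19×12/192 = 1.19 V, R_Th = R_1‖R_2 = 11.2 kΩ.
Base-emitter loop: V_Th = I_B·R_Th + V_BE + (β+1)I_B·R_E, so I_B = (1.19 − 0.7) / (11.2 + 51×1.2) = 0.00673 mA.
I_C = β·I_B = 50×0.00673 = 0.336 mA, and I_E = (β+1)I_B = 0.343 mA.
V_CE = V_CC − I_C·R_C − I_E·R_E = 19 − 0.336×1.8 − 0.343×1.2 = 18 V.
V_CE = 18 V > 0.2 V confirms active-region operation.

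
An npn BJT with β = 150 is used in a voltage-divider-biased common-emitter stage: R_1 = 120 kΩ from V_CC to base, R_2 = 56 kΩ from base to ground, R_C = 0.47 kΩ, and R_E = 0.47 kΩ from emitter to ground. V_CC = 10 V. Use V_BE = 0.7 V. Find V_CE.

Thevenize the base divider: V_Th = V_CC·R_2/(R_1+R_2) = 10×56/176 = 3.18 V, R_Th = R_1‖R_2 = 38.2 kΩ.
Base-emitter loop: V_Th = I_B·R_Th + V_BE + (β+1)I_B·R_E, so I_B = (3.18 − 0.7) / (38.2 + 151×0.47) = 0.0227 mA.
I_C = β·I_B = 150×0.0227 = 3.41 mA, and I_E = (β+1)I_B = 3.43 mA.
V_CE = V_CC − I_C·R_C − I_E·R_E = 10 − 3.41×0.47 − 3.43×0.47 = 6.78 V.
V_CE = 6.78 V > 0.2 V confirms active-region operation.

V_CE ≈ 6.8 V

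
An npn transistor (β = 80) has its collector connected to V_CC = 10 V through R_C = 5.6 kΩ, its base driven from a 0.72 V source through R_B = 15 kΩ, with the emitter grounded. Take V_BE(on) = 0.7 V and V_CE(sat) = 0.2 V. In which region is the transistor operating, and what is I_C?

active; I_C ≈ 0.11 mA

Assume active. Base-emitter loop: I_B = (V_BB − V_BE)/R_B = (0.72 − 0.7)/15 = 0.00133 mA.
I_C = β·I_B = 80×0.00133 = 0.107 mA.
V_CE = V_CC − I_C·R_C = 10 − 0.107×5.6 = 9.4 V > V_CE(sat), so the active-region assumption holds.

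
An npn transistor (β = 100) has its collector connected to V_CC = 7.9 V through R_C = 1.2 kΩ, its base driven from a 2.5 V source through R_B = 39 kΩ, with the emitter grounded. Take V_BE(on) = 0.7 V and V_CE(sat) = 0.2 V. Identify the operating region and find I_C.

active; I_C ≈ 4.6 mA

Assume active. Base-emitter loop: I_B = (V_BB − V_BE)/R_B = (2.5 − 0.7)/39 = 0.0462 mA.
I_C = β·I_B = 100×0.0462 = 4.62 mA.
V_CE = V_CC − I_C·R_C = 7.9 − 4.62×1.2 = 2.36 V > V_CE(sat), so the active-region assumption holds.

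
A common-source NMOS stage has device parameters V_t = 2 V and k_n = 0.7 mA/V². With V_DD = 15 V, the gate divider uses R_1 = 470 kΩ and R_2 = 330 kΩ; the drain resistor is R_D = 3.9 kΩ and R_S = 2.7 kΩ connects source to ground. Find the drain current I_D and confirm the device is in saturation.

V_G = V_DD·R_2/(R_1+R_2) = 15×330/800 = 6.19 V.
Assume saturation: I_D = (k_n/2)(V_GS − V_t)² with V_GS = V_G − I_D·R_S = 6.19 − 2.7·I_D.
Substituting gives 2.55·I_D² − 8.91·I_D + 6.14 = 0, with roots I_D = 0.943 or 2.55 mA.
The root I_D = 2.55 mA gives V_GS = -0.7 V ≤ V_t, so take I_D = 0.943 mA.
Then V_GS = 3.64 V and V_DS = V_DD − I_D(R_D+R_S) = 15 − 0.943×6.6 = 8.78 V.
Saturation requires V_DS ≥ V_GS − V_t = 1.64 V; 8.78 ≥ 1.64 ✓.

I_D ≈ 0.94 mA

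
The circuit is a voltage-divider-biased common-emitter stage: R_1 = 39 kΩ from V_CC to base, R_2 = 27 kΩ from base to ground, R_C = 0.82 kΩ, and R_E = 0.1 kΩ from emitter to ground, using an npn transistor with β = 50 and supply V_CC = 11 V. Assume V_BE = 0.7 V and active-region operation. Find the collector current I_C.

I_C ≈ 9 mA

Thevenize the base divider: V_Th = V_CC·R_2/(R_1+R_2) = 11×27/66 = 4.5 V, R_Th = R_1‖R_2 = 16 kΩ.
Base-emitter loop: V_Th = I_B·R_Th + V_BE + (β+1)I_B·R_E, so I_B = (4.5 − 0.7) / (16 + 51×0.1) = 0.18 mA.
I_C = β·I_B = 50×0.18 = 9.02 mA, and I_E = (β+1)I_B = 9.2 mA.
V_CE = V_CC − I_C·R_C − I_E·R_E = 11 − 9.02×0.82 − 9.2×0.1 = 2.68 V.
V_CE = 2.68 V > 0.2 V confirms active-region operation.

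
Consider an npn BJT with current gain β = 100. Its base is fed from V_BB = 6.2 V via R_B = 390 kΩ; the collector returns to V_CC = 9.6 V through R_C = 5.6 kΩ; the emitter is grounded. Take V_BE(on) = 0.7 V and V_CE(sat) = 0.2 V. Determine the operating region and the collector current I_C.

active; I_C ≈ 1.4 mA

Assume active. Base-emitter loop: I_B = (V_BB − V_BE)/R_B = (6.2 − 0.7)/390 = 0.0141 mA.
I_C = β·I_B = 100×0.0141 = 1.41 mA.
V_CE = V_CC − I_C·R_C = 9.6 − 1.41×5.6 = 1.7 V > V_CE(sat), so the active-region assumption holds.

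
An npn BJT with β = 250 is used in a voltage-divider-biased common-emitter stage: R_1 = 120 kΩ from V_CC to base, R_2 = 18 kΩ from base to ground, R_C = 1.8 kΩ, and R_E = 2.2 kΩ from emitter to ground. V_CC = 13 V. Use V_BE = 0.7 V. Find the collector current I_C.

Thevenize the base divider: V_Th = V_CC·R_2/(R_1+R_2) = 13×18/138 = 1.7 V, R_Th = R_1‖R_2 = 15.7 kΩ.
Base-emitter loop: V_Th = I_B·R_Th + V_BE + (β+1)I_B·R_E, so I_B = (1.7 − 0.7) / (15.7 + 251×2.2) = 0.00175 mA.
I_C = β·I_B = 250×0.00175 = 0.438 mA, and I_E = (β+1)I_B = 0.44 mA.
V_CE = V_CC − I_C·R_C − I_E·R_E = 13 − 0.438×1.8 − 0.44×2.2 = 11.2 V.
V_CE = 11.2 V > 0.2 V confirms active-region operation.

I_C ≈ 0.44 mA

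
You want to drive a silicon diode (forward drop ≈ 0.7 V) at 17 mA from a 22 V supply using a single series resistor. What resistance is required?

The resistor drops V_S − V_D = 22 − 0.7 = 21.3 V at 17 mA.
R = 21.3 V / 17 mA = 1.25 kΩ.

R ≈ 1.3 kΩ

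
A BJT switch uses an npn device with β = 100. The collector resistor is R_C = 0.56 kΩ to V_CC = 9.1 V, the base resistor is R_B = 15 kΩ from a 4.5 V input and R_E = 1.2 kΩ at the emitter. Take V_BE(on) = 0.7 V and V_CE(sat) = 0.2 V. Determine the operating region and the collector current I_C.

active; I_C ≈ 2.8 mA

Assume active. Base-emitter loop: I_B = (V_BB − V_BE)/(R_B + (β+1)R_E) = (4.5 − 0.7)/(15 + 101×1.2) = 0.0279 mA.
I_C = β·I_B = 100×0.0279 = 2.79 mA.
V_CE = V_CC − I_C·R_C − I_E·R_E = 9.1 − 2.79×0.56 − 2.82×1.2 = 4.16 V > V_CE(sat), so the active-region assumption holds.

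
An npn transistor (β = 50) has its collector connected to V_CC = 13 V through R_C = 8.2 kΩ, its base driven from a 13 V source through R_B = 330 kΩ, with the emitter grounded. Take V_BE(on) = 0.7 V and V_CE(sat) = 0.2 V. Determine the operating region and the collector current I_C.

Assume active: I_B = (13 − 0.7)/330 = 0.0373 mA, giving I_C = β·I_B = 1.86 mA.
But then V_CE = 13 − 1.86×8.2 = -2.28 V < V_CE(sat) = 0.2 V — impossible in the active region.
So the transistor is saturated. With V_CE = 0.2 V, I_C = (V_CC − 0.2)/R_C = 12.8/8.2 = 1.56 mA.
Check: β·I_B = 1.86 mA > I_C = 1.56 mA, confirming saturation.

saturation; I_C ≈ 1.6 mA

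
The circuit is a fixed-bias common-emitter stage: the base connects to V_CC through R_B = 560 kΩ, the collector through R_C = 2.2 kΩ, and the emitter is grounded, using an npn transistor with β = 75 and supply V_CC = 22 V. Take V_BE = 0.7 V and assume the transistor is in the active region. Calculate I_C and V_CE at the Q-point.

I_C ≈ 2.9 mA, V_CE ≈ 16 V

Base loop: V_CC = I_B·R_B + V_BE, so I_B = (22 − 0.7)/560 kΩ = 0.038 mA.
In the active region I_C = β·I_B = 75 × 0.038 = 2.85 mA.
Collector loop: V_CE = V_CC − I_C·R_C = 22 − 2.85×2.2 = 15.7 V.
Since V_CE = 15.7 V > V_CE(sat) ≈ 0.2 V, the transistor is in the active region as assumed.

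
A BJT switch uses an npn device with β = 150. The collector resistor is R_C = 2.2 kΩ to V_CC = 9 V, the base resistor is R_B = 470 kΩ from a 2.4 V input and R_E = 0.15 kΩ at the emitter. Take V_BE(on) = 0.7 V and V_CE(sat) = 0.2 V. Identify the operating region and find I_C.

Assume active. Base-emitter loop: I_B = (V_BB − V_BE)/(R_B + (β+1)R_E) = (2.4 − 0.7)/(470 + 151×0.15) = 0.00345 mA.
I_C = β·I_B = 150×0.00345 = 0.518 mA.
V_CE = V_CC − I_C·R_C − I_E·R_E = 9 − 0.518×2.2 − 0.521×0.15 = 7.78 V > V_CE(sat), so the active-region assumption holds.

active; I_C ≈ 0.52 mA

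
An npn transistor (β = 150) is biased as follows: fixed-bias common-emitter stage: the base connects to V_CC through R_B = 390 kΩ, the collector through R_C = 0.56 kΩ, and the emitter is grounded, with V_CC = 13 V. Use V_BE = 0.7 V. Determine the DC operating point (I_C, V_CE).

Base loop: V_CC = I_B·R_B + V_BE, so I_B = (13 − 0.7)/390 kΩ = 0.0315 mA.
In the active region I_C = β·I_B = 150 × 0.0315 = 4.73 mA.
Collector loop: V_CE = V_CC − I_C·R_C = 13 − 4.73×0.56 = 10.4 V.
Since V_CE = 10.4 V > V_CE(sat) ≈ 0.2 V, the transistor is in the active region as assumed.

I_C ≈ 4.7 mA, V_CE ≈ 10 V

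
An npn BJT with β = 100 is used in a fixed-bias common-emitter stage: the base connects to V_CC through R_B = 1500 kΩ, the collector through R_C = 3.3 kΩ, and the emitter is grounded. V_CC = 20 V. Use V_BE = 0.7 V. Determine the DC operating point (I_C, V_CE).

I_C ≈ 1.3 mA, V_CE ≈ 16 V

Base loop: V_CC = I_B·R_B + V_BE, so I_B = (20 − 0.7)/1500 kΩ = 0.0129 mA.
In the active region I_C = β·I_B = 100 × 0.0129 = 1.29 mA.
Collector loop: V_CE = V_CC − I_C·R_C = 20 − 1.29×3.3 = 15.8 V.
Since V_CE = 15.8 V > V_CE(sat) ≈ 0.2 V, the transistor is in the active region as assumed.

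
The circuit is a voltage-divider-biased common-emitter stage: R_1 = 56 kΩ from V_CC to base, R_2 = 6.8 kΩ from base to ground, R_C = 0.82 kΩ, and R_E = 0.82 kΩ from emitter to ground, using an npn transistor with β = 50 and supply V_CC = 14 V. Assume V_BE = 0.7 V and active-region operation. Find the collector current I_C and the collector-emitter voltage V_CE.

I_C ≈ 0.85 mA, V_CE ≈ 13 V

Thevenize the base divider: V_Th = V_CC·R_2/(R_1+R_2) = 14×6.8/62.8 = 1.52 V, R_Th = R_1‖R_2 = 6.06 kΩ.
Base-emitter loop: V_Th = I_B·R_Th + V_BE + (β+1)I_B·R_E, so I_B = (1.52 − 0.7) / (6.06 + 51×0.82) = 0.017 mA.
I_C = β·I_B = 50×0.017 = 0.852 mA, and I_E = (β+1)I_B = 0.869 mA.
V_CE = V_CC − I_C·R_C − I_E·R_E = 14 − 0.852×0.82 − 0.869×0.82 = 12.6 V.
V_CE = 12.6 V > 0.2 V confirms active-region operation.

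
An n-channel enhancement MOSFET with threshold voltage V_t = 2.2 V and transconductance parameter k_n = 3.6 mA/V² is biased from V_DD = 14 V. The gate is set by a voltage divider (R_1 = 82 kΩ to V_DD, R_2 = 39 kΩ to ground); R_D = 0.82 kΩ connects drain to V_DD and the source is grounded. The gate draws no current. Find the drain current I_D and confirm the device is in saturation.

I_D ≈ 9.6 mA

V_G = V_DD·R_2/(R_1+R_2) = 14×39/121 = 4.51 V. With the source grounded, V_GS = V_G = 4.51 V.
Assume saturation: I_D = (k_n/2)(V_GS − V_t)² = (3.6/2)×(4.51 − 2.2)² = 1.8×2.31² = 9.62 mA.
V_DS = V_DD − I_D·R_D = 14 − 9.62×0.82 = 6.11 V.
Saturation requires V_DS ≥ V_GS − V_t = 2.31 V; 6.11 ≥ 2.31 ✓.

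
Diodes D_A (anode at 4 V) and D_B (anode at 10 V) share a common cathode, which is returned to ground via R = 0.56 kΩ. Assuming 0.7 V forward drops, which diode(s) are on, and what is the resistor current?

Only D_B conducts; I_R ≈ 17 mA

Assume both conduct. Then node N would need to be at both 4−0.7 = 3.3 V and 10−0.7 = 9.3 V, which is impossible.
Assume only D_B conducts: V_N = 10 − 0.7 = 9.3 V, so I_R = 9.3/0.56 = 16.6 mA.
Check D_A: its anode-to-cathode voltage is 4 − 9.3 = -5.3 V < 0.7 V, so it is off. The assumption is consistent.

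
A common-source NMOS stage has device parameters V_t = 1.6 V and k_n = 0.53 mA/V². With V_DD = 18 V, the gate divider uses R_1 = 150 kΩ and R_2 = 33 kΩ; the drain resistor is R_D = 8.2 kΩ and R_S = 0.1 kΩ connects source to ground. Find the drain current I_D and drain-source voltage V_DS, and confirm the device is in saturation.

I_D ≈ 0.66 mA, V_DS ≈ 13 V

V_G = V_DD·R_2/(R_1+R_2) = 18×33/183 = 3.25 V.
Assume saturation: I_D = (k_n/2)(V_GS − V_t)² with V_GS = V_G − I_D·R_S = 3.25 − 0.1·I_D.
Substituting gives 0.00265·I_D² − 1.09·I_D + 0.718 = 0, with roots I_D = 0.661 or 410 mA.
The root I_D = 410 mA gives V_GS = -37.7 V ≤ V_t, so take I_D = 0.661 mA.
Then V_GS = 3.18 V and V_DS = V_DD − I_D(R_D+R_S) = 18 − 0.661×8.3 = 12.5 V.
Saturation requires V_DS ≥ V_GS − V_t = 1.58 V; 12.5 ≥ 1.58 ✓.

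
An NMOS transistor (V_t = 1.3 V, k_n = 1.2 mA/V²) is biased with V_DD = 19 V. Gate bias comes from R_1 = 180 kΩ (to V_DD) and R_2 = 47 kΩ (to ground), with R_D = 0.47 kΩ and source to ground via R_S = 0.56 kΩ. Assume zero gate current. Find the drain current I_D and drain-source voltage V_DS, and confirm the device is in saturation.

I_D ≈ 1.7 mA, V_DS ≈ 17 V

V_G = V_DD·R_2/(R_1+R_2) = 19×47/227 = 3.93 V.
Assume saturation: I_D = (k_n/2)(V_GS − V_t)² with V_GS = V_G − I_D·R_S = 3.93 − 0.56·I_D.
Substituting gives 0.188·I_D² − 2.77·I_D + 4.16 = 0, with roots I_D = 1.7 or 13 mA.
The root I_D = 13 mA gives V_GS = -3.36 V ≤ V_t, so take I_D = 1.7 mA.
Then V_GS = 2.98 V and V_DS = V_DD − I_D(R_D+R_S) = 19 − 1.7×1.03 = 17.3 V.
Saturation requires V_DS ≥ V_GS − V_t = 1.68 V; 17.3 ≥ 1.68 ✓.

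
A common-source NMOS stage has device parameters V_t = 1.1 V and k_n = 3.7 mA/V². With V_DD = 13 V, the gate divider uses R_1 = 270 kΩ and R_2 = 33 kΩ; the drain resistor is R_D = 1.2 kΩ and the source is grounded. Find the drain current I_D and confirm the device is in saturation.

I_D ≈ 0.18 mA

V_G = V_DD·R_2/(R_1+R_2) = 13×33/303 = 1.42 V. With the source grounded, V_GS = V_G = 1.42 V.
Assume saturation: I_D = (k_n/2)(V_GS − V_t)² = (3.7/2)×(1.42 − 1.1)² = 1.85×0.316² = 0.185 mA.
V_DS = V_DD − I_D·R_D = 13 − 0.185×1.2 = 12.8 V.
Saturation requires V_DS ≥ V_GS − V_t = 0.316 V; 12.8 ≥ 0.316 ✓.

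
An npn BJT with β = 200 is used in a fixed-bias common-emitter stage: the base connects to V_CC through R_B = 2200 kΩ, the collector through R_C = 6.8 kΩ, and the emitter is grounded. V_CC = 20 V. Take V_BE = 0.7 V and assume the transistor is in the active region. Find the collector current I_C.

I_C ≈ 1.8 mA

Base loop: V_CC = I_B·R_B + V_BE, so I_B = (20 − 0.7)/2200 kΩ = 0.00877 mA.
In the active region I_C = β·I_B = 200 × 0.00877 = 1.75 mA.
Collector loop: V_CE = V_CC − I_C·R_C = 20 − 1.75×6.8 = 8.07 V.
Since V_CE = 8.07 V > V_CE(sat) ≈ 0.2 V, the transistor is in the active region as assumed.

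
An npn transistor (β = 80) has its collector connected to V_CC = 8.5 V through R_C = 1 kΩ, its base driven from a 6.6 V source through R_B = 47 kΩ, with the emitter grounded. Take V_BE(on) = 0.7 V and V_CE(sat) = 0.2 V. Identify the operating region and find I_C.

saturation; I_C ≈ 8.3 mA

Assume active: I_B = (6.6 − 0.7)/47 = 0.126 mA, giving I_C = β·I_B = 10 mA.
But then V_CE = 8.5 − 10×1 = -1.54 V < V_CE(sat) = 0.2 V — impossible in the active region.
So the transistor is saturated. With V_CE = 0.2 V, I_C = (V_CC − 0.2)/R_C = 8.3/1 = 8.3 mA.
Check: β·I_B = 10 mA > I_C = 8.3 mA, confirming saturation.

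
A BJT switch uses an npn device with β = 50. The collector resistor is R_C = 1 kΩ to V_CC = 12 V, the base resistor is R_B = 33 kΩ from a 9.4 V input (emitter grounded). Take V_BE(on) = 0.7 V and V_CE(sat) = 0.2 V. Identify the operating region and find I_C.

Assume active: I_B = (9.4 − 0.7)/33 = 0.264 mA, giving I_C = β·I_B = 13.2 mA.
But then V_CE = 12 − 13.2×1 = -1.18 V < V_CE(sat) = 0.2 V — impossible in the active region.
So the transistor is saturated. With V_CE = 0.2 V, I_C = (V_CC − 0.2)/R_C = 11.8/1 = 11.8 mA.
Check: β·I_B = 13.2 mA > I_C = 11.8 mA, confirming saturation.

saturation; I_C ≈ 12 mA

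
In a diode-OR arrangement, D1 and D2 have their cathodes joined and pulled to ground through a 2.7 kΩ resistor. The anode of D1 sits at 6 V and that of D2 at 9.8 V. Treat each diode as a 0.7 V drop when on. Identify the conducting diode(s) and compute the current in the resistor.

Only D2 conducts; I_R ≈ 3.4 mA

Assume both conduct. Then node N would need to be at both 6−0.7 = 5.3 V and 9.8−0.7 = 9.1 V, which is impossible.
Assume only D2 conducts: V_N = 9.8 − 0.7 = 9.1 V, so I_R = 9.1/2.7 = 3.37 mA.
Check D1: its anode-to-cathode voltage is 6 − 9.1 = -3.1 V < 0.7 V, so it is off. The assumption is consistent.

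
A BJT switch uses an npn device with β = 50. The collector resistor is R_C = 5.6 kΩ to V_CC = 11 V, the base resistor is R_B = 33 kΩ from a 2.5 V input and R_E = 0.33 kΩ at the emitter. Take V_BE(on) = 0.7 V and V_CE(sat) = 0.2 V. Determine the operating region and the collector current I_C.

Assume active. Base-emitter loop: I_B = (V_BB − V_BE)/(R_B + (β+1)R_E) = (2.5 − 0.7)/(33 + 51×0.33) = 0.0361 mA.
I_C = β·I_B = 50×0.0361 = 1.81 mA.
V_CE = V_CC − I_C·R_C − I_E·R_E = 11 − 1.81×5.6 − 1.84×0.33 = 0.278 V > V_CE(sat), so the active-region assumption holds.

active; I_C ≈ 1.8 mA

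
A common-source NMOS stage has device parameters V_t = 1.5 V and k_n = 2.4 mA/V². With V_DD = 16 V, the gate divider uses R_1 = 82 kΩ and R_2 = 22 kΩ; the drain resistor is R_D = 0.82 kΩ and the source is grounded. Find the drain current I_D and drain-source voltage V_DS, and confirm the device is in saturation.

I_D ≈ 4.3 mA, V_DS ≈ 13 V

V_G = V_DD·R_2/(R_1+R_2) = 16×22/104 = 3.38 V. With the source grounded, V_GS = V_G = 3.38 V.
Assume saturation: I_D = (k_n/2)(V_GS − V_t)² = (2.4/2)×(3.38 − 1.5)² = 1.2×1.88² = 4.26 mA.
V_DS = V_DD − I_D·R_D = 16 − 4.26×0.82 = 12.5 V.
Saturation requires V_DS ≥ V_GS − V_t = 1.88 V; 12.5 ≥ 1.88 ✓.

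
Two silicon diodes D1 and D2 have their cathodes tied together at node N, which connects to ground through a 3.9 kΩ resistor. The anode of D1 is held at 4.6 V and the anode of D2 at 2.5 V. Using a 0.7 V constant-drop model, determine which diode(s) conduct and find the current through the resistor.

Assume both conduct. Then node N would need to be at both 4.6−0.7 = 3.9 V and 2.5−0.7 = 1.8 V, which is impossible.
Assume only D1 conducts: V_N = 4.6 − 0.7 = 3.9 V, so I_R = 3.9/3.9 = 1 mA.
Check D2: its anode-to-cathode voltage is 2.5 − 3.9 = -1.4 V < 0.7 V, so it is off. The assumption is consistent.

Only D1 conducts; I_R ≈ 1 mA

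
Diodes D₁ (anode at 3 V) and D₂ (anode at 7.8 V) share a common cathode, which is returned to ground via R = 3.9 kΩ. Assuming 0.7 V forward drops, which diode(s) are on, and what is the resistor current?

Assume both conduct. Then node N would need to be at both 3−0.7 = 2.3 V and 7.8−0.7 = 7.1 V, which is impossible.
Assume only D₂ conducts: V_N = 7.8 − 0.7 = 7.1 V, so I_R = 7.1/3.9 = 1.82 mA.
Check D₁: its anode-to-cathode voltage is 3 − 7.1 = -4.1 V < 0.7 V, so it is off. The assumption is consistent.

Only D₂ conducts; I_R ≈ 1.8 mA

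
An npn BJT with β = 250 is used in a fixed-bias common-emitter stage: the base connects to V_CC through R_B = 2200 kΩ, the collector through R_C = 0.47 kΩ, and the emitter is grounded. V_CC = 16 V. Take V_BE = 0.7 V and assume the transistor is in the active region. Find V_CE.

Base loop: V_CC = I_B·R_B + V_BE, so I_B = (16 − 0.7)/2200 kΩ = 0.00695 mA.
In the active region I_C = β·I_B = 250 × 0.00695 = 1.74 mA.
Collector loop: V_CE = V_CC − I_C·R_C = 16 − 1.74×0.47 = 15.2 V.
Since V_CE = 15.2 V > V_CE(sat) ≈ 0.2 V, the transistor is in the active region as assumed.

V_CE ≈ 15 V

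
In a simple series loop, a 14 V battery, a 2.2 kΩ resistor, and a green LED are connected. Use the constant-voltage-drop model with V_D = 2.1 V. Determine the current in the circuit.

KVL around the loop: 14 = V_D + I·R = 2.1 + I × 2.2 kΩ.
So I = (14 − 2.1) / 2.2 kΩ = 11.9 / 2.2 = 5.41 mA.

I ≈ 5.4 mA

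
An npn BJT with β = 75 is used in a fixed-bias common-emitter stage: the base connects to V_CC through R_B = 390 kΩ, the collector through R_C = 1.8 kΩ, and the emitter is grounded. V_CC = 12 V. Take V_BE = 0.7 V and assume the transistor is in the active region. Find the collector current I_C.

Base loop: V_CC = I_B·R_B + V_BE, so I_B = (12 − 0.7)/390 kΩ = 0.029 mA.
In the active region I_C = β·I_B = 75 × 0.029 = 2.17 mA.
Collector loop: V_CE = V_CC − I_C·R_C = 12 − 2.17×1.8 = 8.09 V.
Since V_CE = 8.09 V > V_CE(sat) ≈ 0.2 V, the transistor is in the active region as assumed.

I_C ≈ 2.2 mA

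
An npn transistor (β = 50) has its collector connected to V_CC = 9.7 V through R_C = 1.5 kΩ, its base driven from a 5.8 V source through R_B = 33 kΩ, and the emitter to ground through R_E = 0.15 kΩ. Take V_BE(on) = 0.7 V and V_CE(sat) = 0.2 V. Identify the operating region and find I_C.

saturation; I_C ≈ 5.7 mA

Assume active: I_B = (5.8 − 0.7)/(33 + 51×0.15) = 0.125 mA, I_C = β·I_B = 6.27 mA.
Then V_CE = 9.7 − 6.27×1.5 − 6.4×0.15 = -0.669 V < 0.2 V — the active assumption fails.
Re-solve with V_CE = 0.2 V. KCL at the emitter: V_E/R_E = (V_BB−0.7−V_E)/R_B + (V_CC−0.2−V_E)/R_C, giving V_E = 0.881 V.
I_C = (V_CC − 0.2 − V_E)/R_C = (9.5 − 0.881)/1.5 = 5.75 mA.
Check: I_B = (5.1 − 0.881)/33 = 0.128 mA, and β·I_B = 6.39 mA > I_C, confirming saturation.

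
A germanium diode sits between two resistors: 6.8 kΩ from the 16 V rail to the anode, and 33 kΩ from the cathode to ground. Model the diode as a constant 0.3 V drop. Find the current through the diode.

The two resistors are in series with the diode, so KVL gives 16 = I·6.8 + 0.3 + I·33.
I = (16 − 0.3) / (6.8 + 33) kΩ = 15.7 / 39.8 = 0.394 mA.

I ≈ 0.39 mA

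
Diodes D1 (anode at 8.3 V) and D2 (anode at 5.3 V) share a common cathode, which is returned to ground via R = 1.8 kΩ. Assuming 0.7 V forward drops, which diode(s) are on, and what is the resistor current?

Assume both conduct. Then node N would need to be at both 8.3−0.7 = 7.6 V and 5.3−0.7 = 4.6 V, which is impossible.
Assume only D1 conducts: V_N = 8.3 − 0.7 = 7.6 V, so I_R = 7.6/1.8 = 4.22 mA.
Check D2: its anode-to-cathode voltage is 5.3 − 7.6 = -2.3 V < 0.7 V, so it is off. The assumption is consistent.

Only D1 conducts; I_R ≈ 4.2 mA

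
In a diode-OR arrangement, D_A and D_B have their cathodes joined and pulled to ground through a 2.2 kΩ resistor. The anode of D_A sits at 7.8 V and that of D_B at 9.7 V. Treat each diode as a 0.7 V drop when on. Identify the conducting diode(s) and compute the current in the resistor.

Only D_B conducts; I_R ≈ 4.1 mA

Assume both conduct. Then node N would need to be at both 7.8−0.7 = 7.1 V and 9.7−0.7 = 9 V, which is impossible.
Assume only D_B conducts: V_N = 9.7 − 0.7 = 9 V, so I_R = 9/2.2 = 4.09 mA.
Check D_A: its anode-to-cathode voltage is 7.8 − 9 = -1.2 V < 0.7 V, so it is off. The assumption is consistent.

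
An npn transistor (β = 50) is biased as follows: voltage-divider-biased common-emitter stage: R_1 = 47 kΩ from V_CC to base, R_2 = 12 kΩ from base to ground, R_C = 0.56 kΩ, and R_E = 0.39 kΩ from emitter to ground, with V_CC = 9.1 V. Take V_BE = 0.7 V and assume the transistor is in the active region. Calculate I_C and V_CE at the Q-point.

Thevenize the base divider: V_Th = V_CC·R_2/(R_1+R_2) = 9.1×12/59 = 1.85 V, R_Th = R_1‖R_2 = 9.56 kΩ.
Base-emitter loop: V_Th = I_B·R_Th + V_BE + (β+1)I_B·R_E, so I_B = (1.85 − 0.7) / (9.56 + 51×0.39) = 0.0391 mA.
I_C = β·I_B = 50×0.0391 = 1.95 mA, and I_E = (β+1)I_B = 1.99 mA.
V_CE = V_CC − I_C·R_C − I_E·R_E = 9.1 − 1.95×0.56 − 1.99×0.39 = 7.23 V.
V_CE = 7.23 V > 0.2 V confirms active-region operation.

I_C ≈ 2 mA, V_CE ≈ 7.2 V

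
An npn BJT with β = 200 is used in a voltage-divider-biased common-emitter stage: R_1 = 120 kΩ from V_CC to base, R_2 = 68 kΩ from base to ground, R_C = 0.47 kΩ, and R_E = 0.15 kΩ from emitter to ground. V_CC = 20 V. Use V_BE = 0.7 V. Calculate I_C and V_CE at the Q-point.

I_C ≈ 18 mA, V_CE ≈ 9 V

Thevenize the base divider: V_Th = V_CC·R_2/(R_1+R_2) = 20×68/188 = 7.23 V, R_Th = R_1‖R_2 = 43.4 kΩ.
Base-emitter loop: V_Th = I_B·R_Th + V_BE + (β+1)I_B·R_E, so I_B = (7.23 − 0.7) / (43.4 + 201×0.15) = 0.0888 mA.
I_C = β·I_B = 200×0.0888 = 17.8 mA, and I_E = (β+1)I_B = 17.9 mA.
V_CE = V_CC − I_C·R_C − I_E·R_E = 20 − 17.8×0.47 − 17.9×0.15 = 8.97 V.
V_CE = 8.97 V > 0.2 V confirms active-region operation.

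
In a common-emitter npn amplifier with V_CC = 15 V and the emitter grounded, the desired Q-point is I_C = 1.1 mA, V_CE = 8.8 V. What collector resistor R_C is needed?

Collector loop: V_CC = I_C·R_C + V_CE.
R_C = (V_CC − V_CE)/I_C = (15 − 8.8)/1.1 = 5.64 kΩ.

R_C ≈ 5.6 kΩ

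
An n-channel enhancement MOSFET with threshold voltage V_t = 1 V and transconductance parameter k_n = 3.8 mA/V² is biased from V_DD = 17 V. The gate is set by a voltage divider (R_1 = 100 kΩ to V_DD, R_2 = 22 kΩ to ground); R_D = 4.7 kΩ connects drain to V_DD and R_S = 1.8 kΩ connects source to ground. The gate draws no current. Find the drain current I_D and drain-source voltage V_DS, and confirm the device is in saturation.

I_D ≈ 0.79 mA, V_DS ≈ 12 V

V_G = V_DD·R_2/(R_1+R_2) = 17×22/122 = 3.07 V.
Assume saturation: I_D = (k_n/2)(V_GS − V_t)² with V_GS = V_G − I_D·R_S = 3.07 − 1.8·I_D.
Substituting gives 6.16·I_D² − 15.1·I_D + 8.11 = 0, with roots I_D = 0.789 or 1.67 mA.
The root I_D = 1.67 mA gives V_GS = 0.063 V ≤ V_t, so take I_D = 0.789 mA.
Then V_GS = 1.64 V and V_DS = V_DD − I_D(R_D+R_S) = 17 − 0.789×6.5 = 11.9 V.
Saturation requires V_DS ≥ V_GS − V_t = 0.645 V; 11.9 ≥ 0.645 ✓.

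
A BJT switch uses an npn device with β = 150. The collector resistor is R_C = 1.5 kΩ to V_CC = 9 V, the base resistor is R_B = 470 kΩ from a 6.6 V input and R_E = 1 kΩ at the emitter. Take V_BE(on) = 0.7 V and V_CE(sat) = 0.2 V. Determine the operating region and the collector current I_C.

Assume active. Base-emitter loop: I_B = (V_BB − V_BE)/(R_B + (β+1)R_E) = (6.6 − 0.7)/(470 + 151×1) = 0.0095 mA.
I_C = β·I_B = 150×0.0095 = 1.43 mA.
V_CE = V_CC − I_C·R_C − I_E·R_E = 9 − 1.43×1.5 − 1.43×1 = 5.43 V > V_CE(sat), so the active-region assumption holds.

active; I_C ≈ 1.4 mA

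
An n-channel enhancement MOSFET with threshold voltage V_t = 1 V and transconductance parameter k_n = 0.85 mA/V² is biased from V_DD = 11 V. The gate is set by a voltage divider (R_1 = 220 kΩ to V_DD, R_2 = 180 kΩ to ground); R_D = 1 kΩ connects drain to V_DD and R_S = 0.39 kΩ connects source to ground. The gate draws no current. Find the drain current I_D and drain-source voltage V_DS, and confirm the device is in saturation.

V_G = V_DD·R_2/(R_1+R_2) = 11×180/400 = 4.95 V.
Assume saturation: I_D = (k_n/2)(V_GS − V_t)² with V_GS = V_G − I_D·R_S = 4.95 − 0.39·I_D.
Substituting gives 0.0646·I_D² − 2.31·I_D + 6.63 = 0, with roots I_D = 3.15 or 32.6 mA.
The root I_D = 32.6 mA gives V_GS = -7.76 V ≤ V_t, so take I_D = 3.15 mA.
Then V_GS = 3.72 V and V_DS = V_DD − I_D(R_D+R_S) = 11 − 3.15×1.39 = 6.62 V.
Saturation requires V_DS ≥ V_GS − V_t = 2.72 V; 6.62 ≥ 2.72 ✓.

I_D ≈ 3.1 mA, V_DS ≈ 6.6 V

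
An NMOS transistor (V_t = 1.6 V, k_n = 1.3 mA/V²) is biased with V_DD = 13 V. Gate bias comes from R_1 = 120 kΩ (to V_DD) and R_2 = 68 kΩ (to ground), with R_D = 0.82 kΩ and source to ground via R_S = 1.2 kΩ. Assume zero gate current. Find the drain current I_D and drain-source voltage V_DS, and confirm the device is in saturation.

V_G = V_DD·R_2/(R_1+R_2) = 13×68/188 = 4.7 V.
Assume saturation: I_D = (k_n/2)(V_GS − V_t)² with V_GS = V_G − I_D·R_S = 4.7 − 1.2·I_D.
Substituting gives 0.936·I_D² − 5.84·I_D + 6.26 = 0, with roots I_D = 1.37 or 4.86 mA.
The root I_D = 4.86 mA gives V_GS = -1.14 V ≤ V_t, so take I_D = 1.37 mA.
Then V_GS = 3.05 V and V_DS = V_DD − I_D(R_D+R_S) = 13 − 1.37×2.02 = 10.2 V.
Saturation requires V_DS ≥ V_GS − V_t = 1.45 V; 10.2 ≥ 1.45 ✓.

I_D ≈ 1.4 mA, V_DS ≈ 10 V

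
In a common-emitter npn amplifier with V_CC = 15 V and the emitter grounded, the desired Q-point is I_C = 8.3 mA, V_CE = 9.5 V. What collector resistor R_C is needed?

Collector loop: V_CC = I_C·R_C + V_CE.
R_C = (V_CC − V_CE)/I_C = (15 − 9.5)/8.3 = 0.663 kΩ.

R_C ≈ 0.66 kΩ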